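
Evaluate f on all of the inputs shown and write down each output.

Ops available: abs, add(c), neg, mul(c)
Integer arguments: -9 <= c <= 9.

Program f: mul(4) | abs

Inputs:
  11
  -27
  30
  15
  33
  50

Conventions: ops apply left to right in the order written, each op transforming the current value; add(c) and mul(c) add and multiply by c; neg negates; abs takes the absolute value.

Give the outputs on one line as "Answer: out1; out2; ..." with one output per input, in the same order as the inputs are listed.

Execution, op by op:
  11 -> 44 -> 44
  -27 -> -108 -> 108
  30 -> 120 -> 120
  15 -> 60 -> 60
  33 -> 132 -> 132
  50 -> 200 -> 200

44; 108; 120; 60; 132; 200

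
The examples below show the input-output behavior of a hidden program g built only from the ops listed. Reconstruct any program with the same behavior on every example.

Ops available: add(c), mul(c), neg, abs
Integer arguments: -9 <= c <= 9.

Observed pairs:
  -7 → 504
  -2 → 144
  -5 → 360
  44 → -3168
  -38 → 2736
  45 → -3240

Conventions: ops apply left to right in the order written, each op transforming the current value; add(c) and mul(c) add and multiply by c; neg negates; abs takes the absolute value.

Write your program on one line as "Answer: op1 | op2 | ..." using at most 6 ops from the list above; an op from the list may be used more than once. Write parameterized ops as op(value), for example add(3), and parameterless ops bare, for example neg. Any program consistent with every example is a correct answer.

mul(3) | mul(-3) | neg | mul(2) | mul(-4)

Check, running the answer program on each example:
  -7 -> -21 -> 63 -> -63 -> -126 -> 504
  -2 -> -6 -> 18 -> -18 -> -36 -> 144
  -5 -> -15 -> 45 -> -45 -> -90 -> 360
  44 -> 132 -> -396 -> 396 -> 792 -> -3168
  -38 -> -114 -> 342 -> -342 -> -684 -> 2736
  45 -> 135 -> -405 -> 405 -> 810 -> -3240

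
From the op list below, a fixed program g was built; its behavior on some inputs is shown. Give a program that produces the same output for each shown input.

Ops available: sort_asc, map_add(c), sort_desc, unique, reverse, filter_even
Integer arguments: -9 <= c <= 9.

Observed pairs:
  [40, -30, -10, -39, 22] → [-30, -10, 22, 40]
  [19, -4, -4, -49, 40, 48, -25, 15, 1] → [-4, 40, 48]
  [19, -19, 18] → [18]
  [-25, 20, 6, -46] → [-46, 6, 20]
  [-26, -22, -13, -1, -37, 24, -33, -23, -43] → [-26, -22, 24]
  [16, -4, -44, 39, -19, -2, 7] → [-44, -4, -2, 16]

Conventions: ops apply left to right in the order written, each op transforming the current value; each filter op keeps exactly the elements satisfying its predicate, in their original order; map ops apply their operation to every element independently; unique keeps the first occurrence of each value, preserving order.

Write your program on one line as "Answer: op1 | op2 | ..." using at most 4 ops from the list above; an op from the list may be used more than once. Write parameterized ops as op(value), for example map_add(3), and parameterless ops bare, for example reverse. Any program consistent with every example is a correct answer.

reverse | unique | sort_asc | filter_even

Check, running the answer program on each example:
  [40, -30, -10, -39, 22] -> [22, -39, -10, -30, 40] -> [22, -39, -10, -30, 40] -> [-39, -30, -10, 22, 40] -> [-30, -10, 22, 40]
  [19, -4, -4, -49, 40, 48, -25, 15, 1] -> [1, 15, -25, 48, 40, -49, -4, -4, 19] -> [1, 15, -25, 48, 40, -49, -4, 19] -> [-49, -25, -4, 1, 15, 19, 40, 48] -> [-4, 40, 48]
  [19, -19, 18] -> [18, -19, 19] -> [18, -19, 19] -> [-19, 18, 19] -> [18]
  [-25, 20, 6, -46] -> [-46, 6, 20, -25] -> [-46, 6, 20, -25] -> [-46, -25, 6, 20] -> [-46, 6, 20]
  [-26, -22, -13, -1, -37, 24, -33, -23, -43] -> [-43, -23, -33, 24, -37, -1, -13, -22, -26] -> [-43, -23, -33, 24, -37, -1, -13, -22, -26] -> [-43, -37, -33, -26, -23, -22, -13, -1, 24] -> [-26, -22, 24]
  [16, -4, -44, 39, -19, -2, 7] -> [7, -2, -19, 39, -44, -4, 16] -> [7, -2, -19, 39, -44, -4, 16] -> [-44, -19, -4, -2, 7, 16, 39] -> [-44, -4, -2, 16]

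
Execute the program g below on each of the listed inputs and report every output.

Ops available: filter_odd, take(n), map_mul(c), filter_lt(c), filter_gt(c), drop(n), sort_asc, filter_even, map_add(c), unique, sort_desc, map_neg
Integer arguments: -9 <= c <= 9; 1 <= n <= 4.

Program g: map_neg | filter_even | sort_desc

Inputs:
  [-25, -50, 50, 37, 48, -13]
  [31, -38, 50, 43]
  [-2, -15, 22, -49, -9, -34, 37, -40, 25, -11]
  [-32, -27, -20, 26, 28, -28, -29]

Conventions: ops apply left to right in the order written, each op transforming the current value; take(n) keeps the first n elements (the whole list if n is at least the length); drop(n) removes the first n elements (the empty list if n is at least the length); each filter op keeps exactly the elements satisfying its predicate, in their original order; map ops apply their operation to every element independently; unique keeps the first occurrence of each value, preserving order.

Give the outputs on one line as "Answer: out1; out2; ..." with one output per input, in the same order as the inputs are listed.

Execution, op by op:
  [-25, -50, 50, 37, 48, -13] -> [25, 50, -50, -37, -48, 13] -> [50, -50, -48] -> [50, -48, -50]
  [31, -38, 50, 43] -> [-31, 38, -50, -43] -> [38, -50] -> [38, -50]
  [-2, -15, 22, -49, -9, -34, 37, -40, 25, -11] -> [2, 15, -22, 49, 9, 34, -37, 40, -25, 11] -> [2, -22, 34, 40] -> [40, 34, 2, -22]
  [-32, -27, -20, 26, 28, -28, -29] -> [32, 27, 20, -26, -28, 28, 29] -> [32, 20, -26, -28, 28] -> [32, 28, 20, -26, -28]

[50, -48, -50]; [38, -50]; [40, 34, 2, -22]; [32, 28, 20, -26, -28]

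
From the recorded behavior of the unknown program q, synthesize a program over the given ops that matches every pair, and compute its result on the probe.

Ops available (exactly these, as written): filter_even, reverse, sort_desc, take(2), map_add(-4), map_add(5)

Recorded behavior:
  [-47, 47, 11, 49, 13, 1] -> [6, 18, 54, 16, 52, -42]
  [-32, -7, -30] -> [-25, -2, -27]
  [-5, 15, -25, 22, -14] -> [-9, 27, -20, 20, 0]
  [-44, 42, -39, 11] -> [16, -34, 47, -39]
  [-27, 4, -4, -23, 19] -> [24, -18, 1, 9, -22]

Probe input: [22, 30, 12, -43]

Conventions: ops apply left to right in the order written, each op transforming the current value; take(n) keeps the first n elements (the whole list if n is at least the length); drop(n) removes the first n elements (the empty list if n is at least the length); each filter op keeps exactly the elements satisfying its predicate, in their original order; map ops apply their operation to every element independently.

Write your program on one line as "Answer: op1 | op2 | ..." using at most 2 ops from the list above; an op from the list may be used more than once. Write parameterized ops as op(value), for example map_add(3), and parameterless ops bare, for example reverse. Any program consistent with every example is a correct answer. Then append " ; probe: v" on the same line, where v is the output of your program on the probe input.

reverse | map_add(5) ; probe: [-38, 17, 35, 27]

Check, running the answer program on each example:
  [-47, 47, 11, 49, 13, 1] -> [1, 13, 49, 11, 47, -47] -> [6, 18, 54, 16, 52, -42]
  [-32, -7, -30] -> [-30, -7, -32] -> [-25, -2, -27]
  [-5, 15, -25, 22, -14] -> [-14, 22, -25, 15, -5] -> [-9, 27, -20, 20, 0]
  [-44, 42, -39, 11] -> [11, -39, 42, -44] -> [16, -34, 47, -39]
  [-27, 4, -4, -23, 19] -> [19, -23, -4, 4, -27] -> [24, -18, 1, 9, -22]
  probe: [22, 30, 12, -43] -> [-43, 12, 30, 22] -> [-38, 17, 35, 27]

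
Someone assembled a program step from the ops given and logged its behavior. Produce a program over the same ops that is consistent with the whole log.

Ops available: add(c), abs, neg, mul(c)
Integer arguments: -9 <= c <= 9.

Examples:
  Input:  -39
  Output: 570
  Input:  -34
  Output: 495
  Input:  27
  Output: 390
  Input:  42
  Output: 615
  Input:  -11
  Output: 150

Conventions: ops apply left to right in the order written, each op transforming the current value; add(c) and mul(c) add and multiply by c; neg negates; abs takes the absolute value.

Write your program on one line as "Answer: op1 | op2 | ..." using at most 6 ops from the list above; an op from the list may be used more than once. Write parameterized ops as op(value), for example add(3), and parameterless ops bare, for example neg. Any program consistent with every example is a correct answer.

neg | abs | neg | add(1) | mul(-3) | mul(5)

Check, running the answer program on each example:
  -39 -> 39 -> 39 -> -39 -> -38 -> 114 -> 570
  -34 -> 34 -> 34 -> -34 -> -33 -> 99 -> 495
  27 -> -27 -> 27 -> -27 -> -26 -> 78 -> 390
  42 -> -42 -> 42 -> -42 -> -41 -> 123 -> 615
  -11 -> 11 -> 11 -> -11 -> -10 -> 30 -> 150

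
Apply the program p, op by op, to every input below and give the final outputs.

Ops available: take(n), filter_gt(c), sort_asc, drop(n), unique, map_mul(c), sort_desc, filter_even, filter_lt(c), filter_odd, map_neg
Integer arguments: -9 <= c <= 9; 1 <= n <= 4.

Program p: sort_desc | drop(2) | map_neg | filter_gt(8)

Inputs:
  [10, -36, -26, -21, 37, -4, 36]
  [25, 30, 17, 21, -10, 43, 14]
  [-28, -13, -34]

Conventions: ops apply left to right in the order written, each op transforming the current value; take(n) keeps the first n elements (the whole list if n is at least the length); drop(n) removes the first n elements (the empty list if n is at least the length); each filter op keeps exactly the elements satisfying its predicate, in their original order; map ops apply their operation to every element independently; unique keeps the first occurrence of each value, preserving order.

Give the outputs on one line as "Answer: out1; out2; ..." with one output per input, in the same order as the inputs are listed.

[21, 26, 36]; [10]; [34]

Execution, op by op:
  [10, -36, -26, -21, 37, -4, 36] -> [37, 36, 10, -4, -21, -26, -36] -> [10, -4, -21, -26, -36] -> [-10, 4, 21, 26, 36] -> [21, 26, 36]
  [25, 30, 17, 21, -10, 43, 14] -> [43, 30, 25, 21, 17, 14, -10] -> [25, 21, 17, 14, -10] -> [-25, -21, -17, -14, 10] -> [10]
  [-28, -13, -34] -> [-13, -28, -34] -> [-34] -> [34] -> [34]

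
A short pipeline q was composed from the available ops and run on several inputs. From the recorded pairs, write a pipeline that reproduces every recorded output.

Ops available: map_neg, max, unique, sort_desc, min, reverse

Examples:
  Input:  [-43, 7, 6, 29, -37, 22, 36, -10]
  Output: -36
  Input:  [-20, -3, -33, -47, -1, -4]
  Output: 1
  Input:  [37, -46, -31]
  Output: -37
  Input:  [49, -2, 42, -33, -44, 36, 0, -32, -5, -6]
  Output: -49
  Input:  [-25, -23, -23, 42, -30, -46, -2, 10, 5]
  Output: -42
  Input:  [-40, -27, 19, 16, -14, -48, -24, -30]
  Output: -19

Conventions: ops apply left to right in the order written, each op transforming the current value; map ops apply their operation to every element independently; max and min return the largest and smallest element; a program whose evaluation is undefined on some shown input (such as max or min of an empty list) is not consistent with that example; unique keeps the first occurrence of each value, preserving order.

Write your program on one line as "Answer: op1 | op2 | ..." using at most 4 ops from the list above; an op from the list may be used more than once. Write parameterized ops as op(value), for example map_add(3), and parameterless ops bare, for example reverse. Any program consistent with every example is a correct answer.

unique | map_neg | min

Check, running the answer program on each example:
  [-43, 7, 6, 29, -37, 22, 36, -10] -> [-43, 7, 6, 29, -37, 22, 36, -10] -> [43, -7, -6, -29, 37, -22, -36, 10] -> -36
  [-20, -3, -33, -47, -1, -4] -> [-20, -3, -33, -47, -1, -4] -> [20, 3, 33, 47, 1, 4] -> 1
  [37, -46, -31] -> [37, -46, -31] -> [-37, 46, 31] -> -37
  [49, -2, 42, -33, -44, 36, 0, -32, -5, -6] -> [49, -2, 42, -33, -44, 36, 0, -32, -5, -6] -> [-49, 2, -42, 33, 44, -36, 0, 32, 5, 6] -> -49
  [-25, -23, -23, 42, -30, -46, -2, 10, 5] -> [-25, -23, 42, -30, -46, -2, 10, 5] -> [25, 23, -42, 30, 46, 2, -10, -5] -> -42
  [-40, -27, 19, 16, -14, -48, -24, -30] -> [-40, -27, 19, 16, -14, -48, -24, -30] -> [40, 27, -19, -16, 14, 48, 24, 30] -> -19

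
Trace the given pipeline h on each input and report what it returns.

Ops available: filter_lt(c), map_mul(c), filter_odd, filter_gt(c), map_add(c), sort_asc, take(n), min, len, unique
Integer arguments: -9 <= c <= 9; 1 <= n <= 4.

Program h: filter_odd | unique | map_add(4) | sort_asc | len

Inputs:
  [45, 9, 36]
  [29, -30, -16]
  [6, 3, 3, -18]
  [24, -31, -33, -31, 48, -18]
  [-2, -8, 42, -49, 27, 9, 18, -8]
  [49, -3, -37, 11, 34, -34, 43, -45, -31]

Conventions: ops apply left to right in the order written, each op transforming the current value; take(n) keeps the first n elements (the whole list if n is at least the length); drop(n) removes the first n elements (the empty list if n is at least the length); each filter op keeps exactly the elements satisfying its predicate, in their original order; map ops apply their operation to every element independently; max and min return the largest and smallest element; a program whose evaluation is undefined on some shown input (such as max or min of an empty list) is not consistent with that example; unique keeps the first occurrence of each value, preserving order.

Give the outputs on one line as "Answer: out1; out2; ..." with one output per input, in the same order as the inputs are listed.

Execution, op by op:
  [45, 9, 36] -> [45, 9] -> [45, 9] -> [49, 13] -> [13, 49] -> 2
  [29, -30, -16] -> [29] -> [29] -> [33] -> [33] -> 1
  [6, 3, 3, -18] -> [3, 3] -> [3] -> [7] -> [7] -> 1
  [24, -31, -33, -31, 48, -18] -> [-31, -33, -31] -> [-31, -33] -> [-27, -29] -> [-29, -27] -> 2
  [-2, -8, 42, -49, 27, 9, 18, -8] -> [-49, 27, 9] -> [-49, 27, 9] -> [-45, 31, 13] -> [-45, 13, 31] -> 3
  [49, -3, -37, 11, 34, -34, 43, -45, -31] -> [49, -3, -37, 11, 43, -45, -31] -> [49, -3, -37, 11, 43, -45, -31] -> [53, 1, -33, 15, 47, -41, -27] -> [-41, -33, -27, 1, 15, 47, 53] -> 7

2; 1; 1; 2; 3; 7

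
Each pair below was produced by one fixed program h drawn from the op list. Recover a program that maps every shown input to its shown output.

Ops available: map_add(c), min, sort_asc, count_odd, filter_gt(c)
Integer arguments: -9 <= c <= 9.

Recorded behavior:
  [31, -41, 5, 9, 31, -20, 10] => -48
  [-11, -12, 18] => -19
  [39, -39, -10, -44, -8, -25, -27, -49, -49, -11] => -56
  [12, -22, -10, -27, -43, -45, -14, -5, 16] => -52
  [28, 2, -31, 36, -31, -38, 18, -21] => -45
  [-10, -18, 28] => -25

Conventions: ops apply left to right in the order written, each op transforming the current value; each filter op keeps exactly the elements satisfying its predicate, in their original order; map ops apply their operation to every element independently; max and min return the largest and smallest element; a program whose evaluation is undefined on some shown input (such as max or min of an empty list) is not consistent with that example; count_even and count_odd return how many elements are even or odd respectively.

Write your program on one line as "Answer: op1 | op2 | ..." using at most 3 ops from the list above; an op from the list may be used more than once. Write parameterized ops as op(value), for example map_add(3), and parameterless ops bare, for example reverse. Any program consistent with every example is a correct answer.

map_add(-7) | sort_asc | min

Check, running the answer program on each example:
  [31, -41, 5, 9, 31, -20, 10] -> [24, -48, -2, 2, 24, -27, 3] -> [-48, -27, -2, 2, 3, 24, 24] -> -48
  [-11, -12, 18] -> [-18, -19, 11] -> [-19, -18, 11] -> -19
  [39, -39, -10, -44, -8, -25, -27, -49, -49, -11] -> [32, -46, -17, -51, -15, -32, -34, -56, -56, -18] -> [-56, -56, -51, -46, -34, -32, -18, -17, -15, 32] -> -56
  [12, -22, -10, -27, -43, -45, -14, -5, 16] -> [5, -29, -17, -34, -50, -52, -21, -12, 9] -> [-52, -50, -34, -29, -21, -17, -12, 5, 9] -> -52
  [28, 2, -31, 36, -31, -38, 18, -21] -> [21, -5, -38, 29, -38, -45, 11, -28] -> [-45, -38, -38, -28, -5, 11, 21, 29] -> -45
  [-10, -18, 28] -> [-17, -25, 21] -> [-25, -17, 21] -> -25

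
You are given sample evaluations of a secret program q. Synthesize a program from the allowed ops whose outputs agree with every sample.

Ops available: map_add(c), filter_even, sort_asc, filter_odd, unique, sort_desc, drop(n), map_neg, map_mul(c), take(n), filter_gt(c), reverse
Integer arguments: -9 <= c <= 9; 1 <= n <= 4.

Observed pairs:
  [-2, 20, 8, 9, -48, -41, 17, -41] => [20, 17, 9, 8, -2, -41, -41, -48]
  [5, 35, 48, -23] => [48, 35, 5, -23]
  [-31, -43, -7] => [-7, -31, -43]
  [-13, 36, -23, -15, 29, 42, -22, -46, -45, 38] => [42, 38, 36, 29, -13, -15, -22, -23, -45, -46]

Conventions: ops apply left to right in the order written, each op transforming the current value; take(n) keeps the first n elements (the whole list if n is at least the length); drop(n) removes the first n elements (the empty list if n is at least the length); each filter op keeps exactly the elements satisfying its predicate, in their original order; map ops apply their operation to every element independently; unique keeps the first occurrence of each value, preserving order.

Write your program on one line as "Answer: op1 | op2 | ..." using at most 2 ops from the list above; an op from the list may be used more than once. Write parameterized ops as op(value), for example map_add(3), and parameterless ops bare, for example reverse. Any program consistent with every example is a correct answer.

sort_asc | reverse

Check, running the answer program on each example:
  [-2, 20, 8, 9, -48, -41, 17, -41] -> [-48, -41, -41, -2, 8, 9, 17, 20] -> [20, 17, 9, 8, -2, -41, -41, -48]
  [5, 35, 48, -23] -> [-23, 5, 35, 48] -> [48, 35, 5, -23]
  [-31, -43, -7] -> [-43, -31, -7] -> [-7, -31, -43]
  [-13, 36, -23, -15, 29, 42, -22, -46, -45, 38] -> [-46, -45, -23, -22, -15, -13, 29, 36, 38, 42] -> [42, 38, 36, 29, -13, -15, -22, -23, -45, -46]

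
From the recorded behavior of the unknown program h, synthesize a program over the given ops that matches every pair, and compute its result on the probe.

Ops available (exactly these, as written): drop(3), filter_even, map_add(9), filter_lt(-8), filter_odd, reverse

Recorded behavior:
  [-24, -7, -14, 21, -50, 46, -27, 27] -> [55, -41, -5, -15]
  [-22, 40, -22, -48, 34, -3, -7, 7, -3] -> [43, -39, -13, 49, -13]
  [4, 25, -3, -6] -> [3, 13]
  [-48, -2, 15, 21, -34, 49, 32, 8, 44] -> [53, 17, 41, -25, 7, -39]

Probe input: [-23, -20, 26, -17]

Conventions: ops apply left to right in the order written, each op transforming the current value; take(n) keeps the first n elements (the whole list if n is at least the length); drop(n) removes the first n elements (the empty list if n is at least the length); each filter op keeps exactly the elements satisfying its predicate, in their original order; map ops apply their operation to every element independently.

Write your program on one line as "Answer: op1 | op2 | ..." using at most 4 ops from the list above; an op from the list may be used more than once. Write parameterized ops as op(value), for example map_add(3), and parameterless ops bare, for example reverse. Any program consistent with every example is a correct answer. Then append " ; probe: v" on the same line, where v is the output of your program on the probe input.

map_add(9) | reverse | filter_odd ; probe: [35, -11]

Check, running the answer program on each example:
  [-24, -7, -14, 21, -50, 46, -27, 27] -> [-15, 2, -5, 30, -41, 55, -18, 36] -> [36, -18, 55, -41, 30, -5, 2, -15] -> [55, -41, -5, -15]
  [-22, 40, -22, -48, 34, -3, -7, 7, -3] -> [-13, 49, -13, -39, 43, 6, 2, 16, 6] -> [6, 16, 2, 6, 43, -39, -13, 49, -13] -> [43, -39, -13, 49, -13]
  [4, 25, -3, -6] -> [13, 34, 6, 3] -> [3, 6, 34, 13] -> [3, 13]
  [-48, -2, 15, 21, -34, 49, 32, 8, 44] -> [-39, 7, 24, 30, -25, 58, 41, 17, 53] -> [53, 17, 41, 58, -25, 30, 24, 7, -39] -> [53, 17, 41, -25, 7, -39]
  probe: [-23, -20, 26, -17] -> [-14, -11, 35, -8] -> [-8, 35, -11, -14] -> [35, -11]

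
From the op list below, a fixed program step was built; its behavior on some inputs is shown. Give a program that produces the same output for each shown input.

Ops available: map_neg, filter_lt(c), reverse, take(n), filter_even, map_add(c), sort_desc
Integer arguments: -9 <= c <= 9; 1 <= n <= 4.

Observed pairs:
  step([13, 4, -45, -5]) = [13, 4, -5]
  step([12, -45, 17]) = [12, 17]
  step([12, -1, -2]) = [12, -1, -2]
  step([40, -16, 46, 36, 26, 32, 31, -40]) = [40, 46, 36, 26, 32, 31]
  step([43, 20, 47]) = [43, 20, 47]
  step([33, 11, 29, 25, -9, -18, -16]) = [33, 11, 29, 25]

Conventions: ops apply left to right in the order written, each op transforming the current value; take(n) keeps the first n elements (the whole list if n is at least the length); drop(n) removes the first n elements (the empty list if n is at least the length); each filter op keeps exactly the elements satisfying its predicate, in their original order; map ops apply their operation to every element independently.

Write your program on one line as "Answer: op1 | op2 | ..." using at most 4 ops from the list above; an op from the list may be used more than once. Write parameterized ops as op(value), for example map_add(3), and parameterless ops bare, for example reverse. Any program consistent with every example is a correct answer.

map_neg | filter_lt(8) | map_neg

Check, running the answer program on each example:
  [13, 4, -45, -5] -> [-13, -4, 45, 5] -> [-13, -4, 5] -> [13, 4, -5]
  [12, -45, 17] -> [-12, 45, -17] -> [-12, -17] -> [12, 17]
  [12, -1, -2] -> [-12, 1, 2] -> [-12, 1, 2] -> [12, -1, -2]
  [40, -16, 46, 36, 26, 32, 31, -40] -> [-40, 16, -46, -36, -26, -32, -31, 40] -> [-40, -46, -36, -26, -32, -31] -> [40, 46, 36, 26, 32, 31]
  [43, 20, 47] -> [-43, -20, -47] -> [-43, -20, -47] -> [43, 20, 47]
  [33, 11, 29, 25, -9, -18, -16] -> [-33, -11, -29, -25, 9, 18, 16] -> [-33, -11, -29, -25] -> [33, 11, 29, 25]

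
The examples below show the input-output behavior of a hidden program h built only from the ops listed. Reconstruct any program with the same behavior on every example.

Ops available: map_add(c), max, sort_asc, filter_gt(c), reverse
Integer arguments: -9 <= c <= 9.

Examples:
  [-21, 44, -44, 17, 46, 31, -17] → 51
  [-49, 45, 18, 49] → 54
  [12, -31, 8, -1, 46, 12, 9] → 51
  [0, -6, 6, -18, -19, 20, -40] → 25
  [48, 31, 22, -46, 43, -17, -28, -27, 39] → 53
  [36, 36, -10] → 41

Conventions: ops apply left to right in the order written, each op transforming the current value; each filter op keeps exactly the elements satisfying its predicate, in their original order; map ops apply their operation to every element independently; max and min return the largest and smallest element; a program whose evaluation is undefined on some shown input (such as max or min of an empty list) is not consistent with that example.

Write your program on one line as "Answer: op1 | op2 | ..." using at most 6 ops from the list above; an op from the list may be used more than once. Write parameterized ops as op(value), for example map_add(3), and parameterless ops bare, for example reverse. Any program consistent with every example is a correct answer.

map_add(3) | map_add(2) | filter_gt(-8) | sort_asc | max

Check, running the answer program on each example:
  [-21, 44, -44, 17, 46, 31, -17] -> [-18, 47, -41, 20, 49, 34, -14] -> [-16, 49, -39, 22, 51, 36, -12] -> [49, 22, 51, 36] -> [22, 36, 49, 51] -> 51
  [-49, 45, 18, 49] -> [-46, 48, 21, 52] -> [-44, 50, 23, 54] -> [50, 23, 54] -> [23, 50, 54] -> 54
  [12, -31, 8, -1, 46, 12, 9] -> [15, -28, 11, 2, 49, 15, 12] -> [17, -26, 13, 4, 51, 17, 14] -> [17, 13, 4, 51, 17, 14] -> [4, 13, 14, 17, 17, 51] -> 51
  [0, -6, 6, -18, -19, 20, -40] -> [3, -3, 9, -15, -16, 23, -37] -> [5, -1, 11, -13, -14, 25, -35] -> [5, -1, 11, 25] -> [-1, 5, 11, 25] -> 25
  [48, 31, 22, -46, 43, -17, -28, -27, 39] -> [51, 34, 25, -43, 46, -14, -25, -24, 42] -> [53, 36, 27, -41, 48, -12, -23, -22, 44] -> [53, 36, 27, 48, 44] -> [27, 36, 44, 48, 53] -> 53
  [36, 36, -10] -> [39, 39, -7] -> [41, 41, -5] -> [41, 41, -5] -> [-5, 41, 41] -> 41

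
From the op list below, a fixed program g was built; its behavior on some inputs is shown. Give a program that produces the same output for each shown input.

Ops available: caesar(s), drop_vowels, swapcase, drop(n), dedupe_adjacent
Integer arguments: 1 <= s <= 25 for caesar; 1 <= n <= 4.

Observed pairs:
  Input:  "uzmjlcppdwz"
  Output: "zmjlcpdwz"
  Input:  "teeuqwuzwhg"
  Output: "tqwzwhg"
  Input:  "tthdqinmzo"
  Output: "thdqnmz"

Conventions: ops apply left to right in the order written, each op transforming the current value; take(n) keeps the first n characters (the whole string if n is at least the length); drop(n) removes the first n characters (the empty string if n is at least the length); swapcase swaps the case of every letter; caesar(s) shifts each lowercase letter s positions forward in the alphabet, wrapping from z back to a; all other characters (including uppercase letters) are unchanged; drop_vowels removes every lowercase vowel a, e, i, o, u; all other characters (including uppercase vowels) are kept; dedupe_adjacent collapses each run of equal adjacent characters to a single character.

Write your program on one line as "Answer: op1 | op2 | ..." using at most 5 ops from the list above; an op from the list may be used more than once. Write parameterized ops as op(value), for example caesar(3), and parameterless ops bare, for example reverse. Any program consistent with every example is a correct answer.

swapcase | dedupe_adjacent | swapcase | drop_vowels

Check, running the answer program on each example:
  "uzmjlcppdwz" -> "UZMJLCPPDWZ" -> "UZMJLCPDWZ" -> "uzmjlcpdwz" -> "zmjlcpdwz"
  "teeuqwuzwhg" -> "TEEUQWUZWHG" -> "TEUQWUZWHG" -> "teuqwuzwhg" -> "tqwzwhg"
  "tthdqinmzo" -> "TTHDQINMZO" -> "THDQINMZO" -> "thdqinmzo" -> "thdqnmz"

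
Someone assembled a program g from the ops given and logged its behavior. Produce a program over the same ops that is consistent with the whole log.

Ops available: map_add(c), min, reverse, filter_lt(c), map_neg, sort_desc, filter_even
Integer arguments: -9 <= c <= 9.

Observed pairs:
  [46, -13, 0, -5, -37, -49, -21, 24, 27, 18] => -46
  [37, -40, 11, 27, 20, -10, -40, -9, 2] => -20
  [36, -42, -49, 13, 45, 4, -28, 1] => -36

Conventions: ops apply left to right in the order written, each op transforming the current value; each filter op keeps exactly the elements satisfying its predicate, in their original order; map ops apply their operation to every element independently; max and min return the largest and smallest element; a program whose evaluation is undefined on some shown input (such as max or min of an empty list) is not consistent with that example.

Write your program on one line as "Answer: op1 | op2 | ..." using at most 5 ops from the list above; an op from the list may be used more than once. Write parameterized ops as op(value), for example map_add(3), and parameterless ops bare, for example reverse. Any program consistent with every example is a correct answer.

filter_even | reverse | map_neg | min

Check, running the answer program on each example:
  [46, -13, 0, -5, -37, -49, -21, 24, 27, 18] -> [46, 0, 24, 18] -> [18, 24, 0, 46] -> [-18, -24, 0, -46] -> -46
  [37, -40, 11, 27, 20, -10, -40, -9, 2] -> [-40, 20, -10, -40, 2] -> [2, -40, -10, 20, -40] -> [-2, 40, 10, -20, 40] -> -20
  [36, -42, -49, 13, 45, 4, -28, 1] -> [36, -42, 4, -28] -> [-28, 4, -42, 36] -> [28, -4, 42, -36] -> -36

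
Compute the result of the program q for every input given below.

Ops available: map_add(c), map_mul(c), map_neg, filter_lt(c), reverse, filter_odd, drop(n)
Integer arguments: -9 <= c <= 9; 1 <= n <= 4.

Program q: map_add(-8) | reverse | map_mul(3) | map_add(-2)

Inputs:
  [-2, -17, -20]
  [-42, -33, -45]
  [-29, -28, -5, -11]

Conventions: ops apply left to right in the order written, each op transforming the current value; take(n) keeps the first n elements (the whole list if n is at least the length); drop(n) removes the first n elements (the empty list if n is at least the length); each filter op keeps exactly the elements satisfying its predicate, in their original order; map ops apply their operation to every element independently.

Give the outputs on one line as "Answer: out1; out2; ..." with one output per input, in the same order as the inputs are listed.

Execution, op by op:
  [-2, -17, -20] -> [-10, -25, -28] -> [-28, -25, -10] -> [-84, -75, -30] -> [-86, -77, -32]
  [-42, -33, -45] -> [-50, -41, -53] -> [-53, -41, -50] -> [-159, -123, -150] -> [-161, -125, -152]
  [-29, -28, -5, -11] -> [-37, -36, -13, -19] -> [-19, -13, -36, -37] -> [-57, -39, -108, -111] -> [-59, -41, -110, -113]

[-86, -77, -32]; [-161, -125, -152]; [-59, -41, -110, -113]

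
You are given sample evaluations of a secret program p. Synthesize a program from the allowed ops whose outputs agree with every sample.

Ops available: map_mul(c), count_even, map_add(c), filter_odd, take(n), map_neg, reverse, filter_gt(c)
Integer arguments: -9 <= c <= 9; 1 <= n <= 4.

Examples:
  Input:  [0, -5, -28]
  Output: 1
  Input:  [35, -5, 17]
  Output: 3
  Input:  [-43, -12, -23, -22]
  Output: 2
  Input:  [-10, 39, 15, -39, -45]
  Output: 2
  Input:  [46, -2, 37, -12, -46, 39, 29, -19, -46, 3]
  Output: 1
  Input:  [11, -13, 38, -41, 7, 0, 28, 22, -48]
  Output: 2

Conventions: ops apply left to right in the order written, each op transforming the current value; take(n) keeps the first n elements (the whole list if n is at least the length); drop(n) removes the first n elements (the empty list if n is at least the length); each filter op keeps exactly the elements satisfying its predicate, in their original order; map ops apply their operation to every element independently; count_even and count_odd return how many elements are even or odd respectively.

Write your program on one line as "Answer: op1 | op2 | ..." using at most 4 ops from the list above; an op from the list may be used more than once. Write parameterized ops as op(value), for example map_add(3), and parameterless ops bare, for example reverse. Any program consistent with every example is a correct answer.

take(3) | map_add(7) | count_even

Check, running the answer program on each example:
  [0, -5, -28] -> [0, -5, -28] -> [7, 2, -21] -> 1
  [35, -5, 17] -> [35, -5, 17] -> [42, 2, 24] -> 3
  [-43, -12, -23, -22] -> [-43, -12, -23] -> [-36, -5, -16] -> 2
  [-10, 39, 15, -39, -45] -> [-10, 39, 15] -> [-3, 46, 22] -> 2
  [46, -2, 37, -12, -46, 39, 29, -19, -46, 3] -> [46, -2, 37] -> [53, 5, 44] -> 1
  [11, -13, 38, -41, 7, 0, 28, 22, -48] -> [11, -13, 38] -> [18, -6, 45] -> 2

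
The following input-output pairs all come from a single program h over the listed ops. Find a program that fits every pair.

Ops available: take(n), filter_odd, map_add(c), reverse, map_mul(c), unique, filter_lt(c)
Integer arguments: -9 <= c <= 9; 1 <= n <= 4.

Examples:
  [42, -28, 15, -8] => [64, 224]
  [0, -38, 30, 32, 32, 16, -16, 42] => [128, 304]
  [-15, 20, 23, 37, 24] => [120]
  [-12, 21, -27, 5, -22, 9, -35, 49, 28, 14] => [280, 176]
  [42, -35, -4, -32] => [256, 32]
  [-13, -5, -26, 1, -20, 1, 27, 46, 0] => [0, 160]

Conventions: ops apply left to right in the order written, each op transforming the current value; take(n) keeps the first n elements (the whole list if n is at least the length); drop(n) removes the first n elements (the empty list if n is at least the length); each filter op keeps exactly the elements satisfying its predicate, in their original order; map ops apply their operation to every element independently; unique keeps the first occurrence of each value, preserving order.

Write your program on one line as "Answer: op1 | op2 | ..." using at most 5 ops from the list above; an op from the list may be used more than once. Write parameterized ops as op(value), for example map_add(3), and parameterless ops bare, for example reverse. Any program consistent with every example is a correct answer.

filter_lt(1) | reverse | take(2) | map_mul(-8)

Check, running the answer program on each example:
  [42, -28, 15, -8] -> [-28, -8] -> [-8, -28] -> [-8, -28] -> [64, 224]
  [0, -38, 30, 32, 32, 16, -16, 42] -> [0, -38, -16] -> [-16, -38, 0] -> [-16, -38] -> [128, 304]
  [-15, 20, 23, 37, 24] -> [-15] -> [-15] -> [-15] -> [120]
  [-12, 21, -27, 5, -22, 9, -35, 49, 28, 14] -> [-12, -27, -22, -35] -> [-35, -22, -27, -12] -> [-35, -22] -> [280, 176]
  [42, -35, -4, -32] -> [-35, -4, -32] -> [-32, -4, -35] -> [-32, -4] -> [256, 32]
  [-13, -5, -26, 1, -20, 1, 27, 46, 0] -> [-13, -5, -26, -20, 0] -> [0, -20, -26, -5, -13] -> [0, -20] -> [0, 160]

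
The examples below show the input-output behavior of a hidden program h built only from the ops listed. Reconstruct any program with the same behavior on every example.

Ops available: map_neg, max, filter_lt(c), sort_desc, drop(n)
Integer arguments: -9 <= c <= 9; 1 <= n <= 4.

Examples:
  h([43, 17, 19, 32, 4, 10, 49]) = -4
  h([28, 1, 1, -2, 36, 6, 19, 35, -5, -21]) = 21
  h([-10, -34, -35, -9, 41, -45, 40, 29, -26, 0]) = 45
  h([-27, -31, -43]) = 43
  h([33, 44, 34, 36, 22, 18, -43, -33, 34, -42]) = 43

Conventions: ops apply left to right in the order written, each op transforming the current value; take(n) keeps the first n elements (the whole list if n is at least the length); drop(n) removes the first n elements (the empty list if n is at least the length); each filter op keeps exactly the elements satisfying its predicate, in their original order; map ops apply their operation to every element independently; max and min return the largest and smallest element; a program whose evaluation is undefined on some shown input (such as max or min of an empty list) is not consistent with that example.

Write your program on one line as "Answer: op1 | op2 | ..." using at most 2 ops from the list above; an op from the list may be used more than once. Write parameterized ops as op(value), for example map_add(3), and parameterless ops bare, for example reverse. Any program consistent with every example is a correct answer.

map_neg | max

Check, running the answer program on each example:
  [43, 17, 19, 32, 4, 10, 49] -> [-43, -17, -19, -32, -4, -10, -49] -> -4
  [28, 1, 1, -2, 36, 6, 19, 35, -5, -21] -> [-28, -1, -1, 2, -36, -6, -19, -35, 5, 21] -> 21
  [-10, -34, -35, -9, 41, -45, 40, 29, -26, 0] -> [10, 34, 35, 9, -41, 45, -40, -29, 26, 0] -> 45
  [-27, -31, -43] -> [27, 31, 43] -> 43
  [33, 44, 34, 36, 22, 18, -43, -33, 34, -42] -> [-33, -44, -34, -36, -22, -18, 43, 33, -34, 42] -> 43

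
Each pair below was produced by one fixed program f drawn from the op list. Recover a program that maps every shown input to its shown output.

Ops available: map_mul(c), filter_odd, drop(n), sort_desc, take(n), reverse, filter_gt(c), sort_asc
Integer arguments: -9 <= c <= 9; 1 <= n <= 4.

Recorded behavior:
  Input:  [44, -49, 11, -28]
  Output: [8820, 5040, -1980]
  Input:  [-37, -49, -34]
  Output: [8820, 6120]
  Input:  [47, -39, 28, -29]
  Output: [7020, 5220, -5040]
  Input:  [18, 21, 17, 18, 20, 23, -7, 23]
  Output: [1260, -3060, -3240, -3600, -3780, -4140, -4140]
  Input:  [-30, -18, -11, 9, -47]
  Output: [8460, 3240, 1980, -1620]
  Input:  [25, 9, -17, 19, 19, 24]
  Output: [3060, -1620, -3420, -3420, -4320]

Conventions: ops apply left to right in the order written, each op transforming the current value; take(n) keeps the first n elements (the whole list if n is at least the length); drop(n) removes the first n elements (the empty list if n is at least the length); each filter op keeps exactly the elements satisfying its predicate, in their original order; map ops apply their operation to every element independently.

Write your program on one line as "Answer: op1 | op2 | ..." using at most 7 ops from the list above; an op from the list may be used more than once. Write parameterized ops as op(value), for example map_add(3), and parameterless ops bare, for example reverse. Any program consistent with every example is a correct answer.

drop(1) | map_mul(-9) | sort_asc | map_mul(5) | sort_desc | map_mul(4)

Check, running the answer program on each example:
  [44, -49, 11, -28] -> [-49, 11, -28] -> [441, -99, 252] -> [-99, 252, 441] -> [-495, 1260, 2205] -> [2205, 1260, -495] -> [8820, 5040, -1980]
  [-37, -49, -34] -> [-49, -34] -> [441, 306] -> [306, 441] -> [1530, 2205] -> [2205, 1530] -> [8820, 6120]
  [47, -39, 28, -29] -> [-39, 28, -29] -> [351, -252, 261] -> [-252, 261, 351] -> [-1260, 1305, 1755] -> [1755, 1305, -1260] -> [7020, 5220, -5040]
  [18, 21, 17, 18, 20, 23, -7, 23] -> [21, 17, 18, 20, 23, -7, 23] -> [-189, -153, -162, -180, -207, 63, -207] -> [-207, -207, -189, -180, -162, -153, 63] -> [-1035, -1035, -945, -900, -810, -765, 315] -> [315, -765, -810, -900, -945, -1035, -1035] -> [1260, -3060, -3240, -3600, -3780, -4140, -4140]
  [-30, -18, -11, 9, -47] -> [-18, -11, 9, -47] -> [162, 99, -81, 423] -> [-81, 99, 162, 423] -> [-405, 495, 810, 2115] -> [2115, 810, 495, -405] -> [8460, 3240, 1980, -1620]
  [25, 9, -17, 19, 19, 24] -> [9, -17, 19, 19, 24] -> [-81, 153, -171, -171, -216] -> [-216, -171, -171, -81, 153] -> [-1080, -855, -855, -405, 765] -> [765, -405, -855, -855, -1080] -> [3060, -1620, -3420, -3420, -4320]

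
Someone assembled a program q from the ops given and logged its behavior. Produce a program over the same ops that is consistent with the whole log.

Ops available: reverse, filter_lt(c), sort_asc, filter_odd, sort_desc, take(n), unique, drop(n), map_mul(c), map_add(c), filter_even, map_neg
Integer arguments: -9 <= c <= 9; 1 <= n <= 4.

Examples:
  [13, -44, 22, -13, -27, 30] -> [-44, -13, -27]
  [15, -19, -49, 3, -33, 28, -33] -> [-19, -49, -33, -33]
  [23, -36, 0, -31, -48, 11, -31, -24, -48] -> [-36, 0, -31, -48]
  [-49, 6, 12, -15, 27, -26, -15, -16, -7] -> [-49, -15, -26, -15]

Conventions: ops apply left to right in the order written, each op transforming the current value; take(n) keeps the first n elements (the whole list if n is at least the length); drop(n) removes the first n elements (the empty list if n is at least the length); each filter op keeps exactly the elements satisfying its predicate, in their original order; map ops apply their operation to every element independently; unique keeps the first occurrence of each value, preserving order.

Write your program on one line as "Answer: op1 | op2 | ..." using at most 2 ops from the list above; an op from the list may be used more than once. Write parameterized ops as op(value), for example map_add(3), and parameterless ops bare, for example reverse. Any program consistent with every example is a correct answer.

filter_lt(2) | take(4)

Check, running the answer program on each example:
  [13, -44, 22, -13, -27, 30] -> [-44, -13, -27] -> [-44, -13, -27]
  [15, -19, -49, 3, -33, 28, -33] -> [-19, -49, -33, -33] -> [-19, -49, -33, -33]
  [23, -36, 0, -31, -48, 11, -31, -24, -48] -> [-36, 0, -31, -48, -31, -24, -48] -> [-36, 0, -31, -48]
  [-49, 6, 12, -15, 27, -26, -15, -16, -7] -> [-49, -15, -26, -15, -16, -7] -> [-49, -15, -26, -15]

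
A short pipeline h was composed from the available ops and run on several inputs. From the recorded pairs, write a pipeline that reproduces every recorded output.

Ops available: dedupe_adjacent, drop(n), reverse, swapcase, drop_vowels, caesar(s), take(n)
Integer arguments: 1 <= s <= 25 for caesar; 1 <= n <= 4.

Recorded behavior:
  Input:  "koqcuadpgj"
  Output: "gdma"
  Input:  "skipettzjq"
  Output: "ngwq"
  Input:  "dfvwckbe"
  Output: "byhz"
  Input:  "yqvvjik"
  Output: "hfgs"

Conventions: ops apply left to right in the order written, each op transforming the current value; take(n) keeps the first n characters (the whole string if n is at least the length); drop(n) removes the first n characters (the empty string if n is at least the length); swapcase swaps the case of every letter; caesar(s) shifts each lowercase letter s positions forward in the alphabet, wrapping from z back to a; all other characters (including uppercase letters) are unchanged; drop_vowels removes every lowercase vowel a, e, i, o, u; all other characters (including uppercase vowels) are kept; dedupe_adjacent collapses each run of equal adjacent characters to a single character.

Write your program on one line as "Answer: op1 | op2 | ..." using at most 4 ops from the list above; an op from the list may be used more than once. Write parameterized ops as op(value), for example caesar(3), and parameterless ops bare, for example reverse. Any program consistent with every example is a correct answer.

dedupe_adjacent | reverse | take(4) | caesar(23)

Check, running the answer program on each example:
  "koqcuadpgj" -> "koqcuadpgj" -> "jgpdaucqok" -> "jgpd" -> "gdma"
  "skipettzjq" -> "skipetzjq" -> "qjztepiks" -> "qjzt" -> "ngwq"
  "dfvwckbe" -> "dfvwckbe" -> "ebkcwvfd" -> "ebkc" -> "byhz"
  "yqvvjik" -> "yqvjik" -> "kijvqy" -> "kijv" -> "hfgs"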